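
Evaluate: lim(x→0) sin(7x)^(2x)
This is an exponential indeterminate form.

For exponential indeterminate forms, take the natural log:
  Let L = lim(x→0) sin(7x)^(2x)
  Then ln(L) = lim(x→0) [exponent × ln(base)]
  Evaluate using L'Hôpital or standard limits, then exponentiate.
  L = 1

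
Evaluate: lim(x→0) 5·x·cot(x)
This is a 0·∞ indeterminate form.

Rewrite 0·∞ as a quotient (0/0 or ∞/∞ form), then apply L'Hôpital's rule:
  lim(x→0) 5·x·cot(x) = 5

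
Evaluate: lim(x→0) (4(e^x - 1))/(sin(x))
This is a 0/0 indeterminate form.

Apply L'Hôpital's rule: differentiate numerator and denominator separately.
  f(x) = 4·e^(x) - 4   ⇒   f'(x) = 4·e^(x)
  g(x) = sin(x)   ⇒   g'(x) = cos(x)
  lim(x→0) f'(x)/g'(x) = lim(x→0) (4·e^(x))/(cos(x))
  = 4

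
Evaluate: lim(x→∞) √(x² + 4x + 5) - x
This is an ∞-∞ indeterminate form.

Combine fractions or rationalize to convert ∞-∞ to 0/0 form:
  lim(x→∞) √(x² + 4x + 5) - x = 2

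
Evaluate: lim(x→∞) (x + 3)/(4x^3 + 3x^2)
This is an ∞/∞ indeterminate form.

Apply L'Hôpital's rule: differentiate numerator and denominator separately.
  f(x) = x + 3   ⇒   f'(x) = 1
  g(x) = 4·x^3 + 3·x^2   ⇒   g'(x) = 12·x^2 + 6·x
  lim(x→∞) f'(x)/g'(x) = lim(x→∞) (1)/(12·x^2 + 6·x)
  = 0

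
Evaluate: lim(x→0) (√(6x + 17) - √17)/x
This is a standard limit.

Factor or rationalize the expression:
  lim(x→0) (√(6x + 17) - √17)/x = 3·sqrt(17)/17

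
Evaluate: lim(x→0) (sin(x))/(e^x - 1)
This is a 0/0 indeterminate form.

Apply L'Hôpital's rule: differentiate numerator and denominator separately.
  f(x) = sin(x)   ⇒   f'(x) = cos(x)
  g(x) = e^(x) - 1   ⇒   g'(x) = e^(x)
  lim(x→0) f'(x)/g'(x) = lim(x→0) (cos(x))/(e^(x))
  = 1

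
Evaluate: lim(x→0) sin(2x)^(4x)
This is an exponential indeterminate form.

For exponential indeterminate forms, take the natural log:
  Let L = lim(x→0) sin(2x)^(4x)
  Then ln(L) = lim(x→0) [exponent × ln(base)]
  Evaluate using L'Hôpital or standard limits, then exponentiate.
  L = 1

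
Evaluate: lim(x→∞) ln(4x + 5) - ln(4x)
This is an ∞-∞ indeterminate form.

Combine fractions or rationalize to convert ∞-∞ to 0/0 form:
  lim(x→∞) ln(4x + 5) - ln(4x) = 0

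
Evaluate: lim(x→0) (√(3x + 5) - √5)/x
This is a standard limit.

Factor or rationalize the expression:
  lim(x→0) (√(3x + 5) - √5)/x = 3·sqrt(5)/10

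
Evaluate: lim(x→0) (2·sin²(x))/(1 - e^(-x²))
This is a 0/0 indeterminate form.

Apply L'Hôpital's rule: differentiate numerator and denominator separately.
  f(x) = 2·sin(x)^2   ⇒   f'(x) = 4·sin(x)·cos(x)
  g(x) = 1 - e^(-x^2)   ⇒   g'(x) = 2·x·e^(-x^2)
  lim(x→0) f'(x)/g'(x) = lim(x→0) (4·sin(x)·cos(x))/(2·x·e^(-x^2))
  = 2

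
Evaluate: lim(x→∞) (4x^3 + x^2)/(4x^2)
This is an ∞/∞ indeterminate form.

Apply L'Hôpital's rule: differentiate numerator and denominator separately.
  f(x) = 4·x^3 + x^2   ⇒   f'(x) = 12·x^2 + 2·x
  g(x) = 4·x^2   ⇒   g'(x) = 8·x
  lim(x→∞) f'(x)/g'(x) = lim(x→∞) (12·x^2 + 2·x)/(8·x)
  = ∞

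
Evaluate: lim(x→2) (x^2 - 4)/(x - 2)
This is a standard limit.

Factor or rationalize the expression:
  lim(x→2) (x^2 - 4)/(x - 2) = 4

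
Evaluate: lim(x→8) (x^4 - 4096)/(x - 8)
This is a standard limit.

Factor or rationalize the expression:
  lim(x→8) (x^4 - 4096)/(x - 8) = 2048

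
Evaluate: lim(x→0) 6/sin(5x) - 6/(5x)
This is an ∞-∞ indeterminate form.

Combine fractions or rationalize to convert ∞-∞ to 0/0 form:
  lim(x→0) 6/sin(5x) - 6/(5x) = 0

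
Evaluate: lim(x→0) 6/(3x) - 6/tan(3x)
This is an ∞-∞ indeterminate form.

Combine fractions or rationalize to convert ∞-∞ to 0/0 form:
  lim(x→0) 6/(3x) - 6/tan(3x) = 0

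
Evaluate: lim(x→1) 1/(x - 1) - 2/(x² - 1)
This is an ∞-∞ indeterminate form.

Combine fractions or rationalize to convert ∞-∞ to 0/0 form:
  lim(x→1) 1/(x - 1) - 2/(x² - 1) = 1/2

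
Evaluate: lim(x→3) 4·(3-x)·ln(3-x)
This is a 0·∞ indeterminate form.

Rewrite 0·∞ as a quotient (0/0 or ∞/∞ form), then apply L'Hôpital's rule:
  lim(x→3) 4·(3-x)·ln(3-x) = 0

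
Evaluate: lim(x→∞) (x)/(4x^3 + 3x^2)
This is an ∞/∞ indeterminate form.

Apply L'Hôpital's rule: differentiate numerator and denominator separately.
  f(x) = x   ⇒   f'(x) = 1
  g(x) = 4·x^3 + 3·x^2   ⇒   g'(x) = 12·x^2 + 6·x
  lim(x→∞) f'(x)/g'(x) = lim(x→∞) (1)/(12·x^2 + 6·x)
  = 0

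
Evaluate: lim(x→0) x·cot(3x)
This is a 0·∞ indeterminate form.

Rewrite 0·∞ as a quotient (0/0 or ∞/∞ form), then apply L'Hôpital's rule:
  lim(x→0) x·cot(3x) = 1/3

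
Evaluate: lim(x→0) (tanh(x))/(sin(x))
This is a 0/0 indeterminate form.

Apply L'Hôpital's rule: differentiate numerator and denominator separately.
  f(x) = tanh(x)   ⇒   f'(x) = 1 - tanh(x)^2
  g(x) = sin(x)   ⇒   g'(x) = cos(x)
  lim(x→0) f'(x)/g'(x) = lim(x→0) (1 - tanh(x)^2)/(cos(x))
  = 1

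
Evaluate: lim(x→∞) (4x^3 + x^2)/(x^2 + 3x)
This is an ∞/∞ indeterminate form.

Apply L'Hôpital's rule: differentiate numerator and denominator separately.
  f(x) = 4·x^3 + x^2   ⇒   f'(x) = 12·x^2 + 2·x
  g(x) = x^2 + 3·x   ⇒   g'(x) = 2·x + 3
  lim(x→∞) f'(x)/g'(x) = lim(x→∞) (12·x^2 + 2·x)/(2·x + 3)
  = ∞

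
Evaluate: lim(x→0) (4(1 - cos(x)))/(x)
This is a 0/0 indeterminate form.

Apply L'Hôpital's rule: differentiate numerator and denominator separately.
  f(x) = 4 - 4·cos(x)   ⇒   f'(x) = 4·sin(x)
  g(x) = x   ⇒   g'(x) = 1
  lim(x→0) f'(x)/g'(x) = lim(x→0) (4·sin(x))/(1)
  = 0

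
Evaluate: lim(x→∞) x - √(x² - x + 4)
This is an ∞-∞ indeterminate form.

Combine fractions or rationalize to convert ∞-∞ to 0/0 form:
  lim(x→∞) x - √(x² - x + 4) = 1/2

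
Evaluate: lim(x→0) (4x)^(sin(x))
This is an exponential indeterminate form.

For exponential indeterminate forms, take the natural log:
  Let L = lim(x→0) (4x)^(sin(x))
  Then ln(L) = lim(x→0) [exponent × ln(base)]
  Evaluate using L'Hôpital or standard limits, then exponentiate.
  L = 1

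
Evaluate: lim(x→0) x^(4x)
This is an exponential indeterminate form.

For exponential indeterminate forms, take the natural log:
  Let L = lim(x→0) x^(4x)
  Then ln(L) = lim(x→0) [exponent × ln(base)]
  Evaluate using L'Hôpital or standard limits, then exponentiate.
  L = 1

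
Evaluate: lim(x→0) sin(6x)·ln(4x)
This is a 0·∞ indeterminate form.

Rewrite 0·∞ as a quotient (0/0 or ∞/∞ form), then apply L'Hôpital's rule:
  lim(x→0) sin(6x)·ln(4x) = 0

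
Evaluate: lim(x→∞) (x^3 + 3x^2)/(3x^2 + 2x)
This is an ∞/∞ indeterminate form.

Apply L'Hôpital's rule: differentiate numerator and denominator separately.
  f(x) = x^3 + 3·x^2   ⇒   f'(x) = 3·x^2 + 6·x
  g(x) = 3·x^2 + 2·x   ⇒   g'(x) = 6·x + 2
  lim(x→∞) f'(x)/g'(x) = lim(x→∞) (3·x^2 + 6·x)/(6·x + 2)
  = ∞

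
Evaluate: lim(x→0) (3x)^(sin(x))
This is an exponential indeterminate form.

For exponential indeterminate forms, take the natural log:
  Let L = lim(x→0) (3x)^(sin(x))
  Then ln(L) = lim(x→0) [exponent × ln(base)]
  Evaluate using L'Hôpital or standard limits, then exponentiate.
  L = 1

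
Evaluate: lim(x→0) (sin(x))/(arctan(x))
This is a 0/0 indeterminate form.

Apply L'Hôpital's rule: differentiate numerator and denominator separately.
  f(x) = sin(x)   ⇒   f'(x) = cos(x)
  g(x) = atan(x)   ⇒   g'(x) = 1/(x^2 + 1)
  lim(x→0) f'(x)/g'(x) = lim(x→0) (cos(x))/(1/(x^2 + 1))
  = 1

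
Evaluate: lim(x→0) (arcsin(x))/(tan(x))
This is a 0/0 indeterminate form.

Apply L'Hôpital's rule: differentiate numerator and denominator separately.
  f(x) = asin(x)   ⇒   f'(x) = 1/sqrt(1 - x^2)
  g(x) = tan(x)   ⇒   g'(x) = tan(x)^2 + 1
  lim(x→0) f'(x)/g'(x) = lim(x→0) (1/sqrt(1 - x^2))/(tan(x)^2 + 1)
  = 1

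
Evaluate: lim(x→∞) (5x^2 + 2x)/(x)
This is an ∞/∞ indeterminate form.

Apply L'Hôpital's rule: differentiate numerator and denominator separately.
  f(x) = 5·x^2 + 2·x   ⇒   f'(x) = 10·x + 2
  g(x) = x   ⇒   g'(x) = 1
  lim(x→∞) f'(x)/g'(x) = lim(x→∞) (10·x + 2)/(1)
  = ∞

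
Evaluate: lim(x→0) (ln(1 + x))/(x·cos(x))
This is a 0/0 indeterminate form.

Apply L'Hôpital's rule: differentiate numerator and denominator separately.
  f(x) = ln(x + 1)   ⇒   f'(x) = 1/(x + 1)
  g(x) = x·cos(x)   ⇒   g'(x) = -x·sin(x) + cos(x)
  lim(x→0) f'(x)/g'(x) = lim(x→0) (1/(x + 1))/(-x·sin(x) + cos(x))
  = 1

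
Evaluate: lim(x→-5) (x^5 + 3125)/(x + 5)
This is a standard limit.

Factor or rationalize the expression:
  lim(x→-5) (x^5 + 3125)/(x + 5) = 3125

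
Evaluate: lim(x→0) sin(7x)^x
This is an exponential indeterminate form.

For exponential indeterminate forms, take the natural log:
  Let L = lim(x→0) sin(7x)^x
  Then ln(L) = lim(x→0) [exponent × ln(base)]
  Evaluate using L'Hôpital or standard limits, then exponentiate.
  L = 1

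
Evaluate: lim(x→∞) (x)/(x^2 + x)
This is an ∞/∞ indeterminate form.

Apply L'Hôpital's rule: differentiate numerator and denominator separately.
  f(x) = x   ⇒   f'(x) = 1
  g(x) = x^2 + x   ⇒   g'(x) = 2·x + 1
  lim(x→∞) f'(x)/g'(x) = lim(x→∞) (1)/(2·x + 1)
  = 0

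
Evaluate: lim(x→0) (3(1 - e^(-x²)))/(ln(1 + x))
This is a 0/0 indeterminate form.

Apply L'Hôpital's rule: differentiate numerator and denominator separately.
  f(x) = 3 - 3·e^(-x^2)   ⇒   f'(x) = 6·x·e^(-x^2)
  g(x) = ln(x + 1)   ⇒   g'(x) = 1/(x + 1)
  lim(x→0) f'(x)/g'(x) = lim(x→0) (6·x·e^(-x^2))/(1/(x + 1))
  = 0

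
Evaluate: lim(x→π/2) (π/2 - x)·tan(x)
This is a 0·∞ indeterminate form.

Rewrite 0·∞ as a quotient (0/0 or ∞/∞ form), then apply L'Hôpital's rule:
  lim(x→π/2) (π/2 - x)·tan(x) = 1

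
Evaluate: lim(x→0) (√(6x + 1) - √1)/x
This is a standard limit.

Factor or rationalize the expression:
  lim(x→0) (√(6x + 1) - √1)/x = 3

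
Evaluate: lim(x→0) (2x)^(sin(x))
This is an exponential indeterminate form.

For exponential indeterminate forms, take the natural log:
  Let L = lim(x→0) (2x)^(sin(x))
  Then ln(L) = lim(x→0) [exponent × ln(base)]
  Evaluate using L'Hôpital or standard limits, then exponentiate.
  L = 1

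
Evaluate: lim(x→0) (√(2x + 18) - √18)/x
This is a standard limit.

Factor or rationalize the expression:
  lim(x→0) (√(2x + 18) - √18)/x = sqrt(2)/6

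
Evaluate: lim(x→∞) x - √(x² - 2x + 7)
This is an ∞-∞ indeterminate form.

Combine fractions or rationalize to convert ∞-∞ to 0/0 form:
  lim(x→∞) x - √(x² - 2x + 7) = 1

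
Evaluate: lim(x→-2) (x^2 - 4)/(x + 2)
This is a standard limit.

Factor or rationalize the expression:
  lim(x→-2) (x^2 - 4)/(x + 2) = -4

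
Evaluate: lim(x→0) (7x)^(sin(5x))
This is an exponential indeterminate form.

For exponential indeterminate forms, take the natural log:
  Let L = lim(x→0) (7x)^(sin(5x))
  Then ln(L) = lim(x→0) [exponent × ln(base)]
  Evaluate using L'Hôpital or standard limits, then exponentiate.
  L = 1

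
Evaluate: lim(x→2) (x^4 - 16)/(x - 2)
This is a standard limit.

Factor or rationalize the expression:
  lim(x→2) (x^4 - 16)/(x - 2) = 32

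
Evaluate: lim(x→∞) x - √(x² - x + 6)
This is an ∞-∞ indeterminate form.

Combine fractions or rationalize to convert ∞-∞ to 0/0 form:
  lim(x→∞) x - √(x² - x + 6) = 1/2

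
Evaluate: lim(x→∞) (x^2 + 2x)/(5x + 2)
This is an ∞/∞ indeterminate form.

Apply L'Hôpital's rule: differentiate numerator and denominator separately.
  f(x) = x^2 + 2·x   ⇒   f'(x) = 2·x + 2
  g(x) = 5·x + 2   ⇒   g'(x) = 5
  lim(x→∞) f'(x)/g'(x) = lim(x→∞) (2·x + 2)/(5)
  = ∞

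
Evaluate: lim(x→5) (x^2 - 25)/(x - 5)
This is a standard limit.

Factor or rationalize the expression:
  lim(x→5) (x^2 - 25)/(x - 5) = 10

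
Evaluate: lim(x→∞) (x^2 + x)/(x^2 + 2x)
This is an ∞/∞ indeterminate form.

Apply L'Hôpital's rule: differentiate numerator and denominator separately.
  f(x) = x^2 + x   ⇒   f'(x) = 2·x + 1
  g(x) = x^2 + 2·x   ⇒   g'(x) = 2·x + 2
  lim(x→∞) f'(x)/g'(x) = lim(x→∞) (2·x + 1)/(2·x + 2)
  = 1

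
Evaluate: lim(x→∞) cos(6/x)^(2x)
This is an exponential indeterminate form.

For exponential indeterminate forms, take the natural log:
  Let L = lim(x→∞) cos(6/x)^(2x)
  Then ln(L) = lim(x→∞) [exponent × ln(base)]
  Evaluate using L'Hôpital or standard limits, then exponentiate.
  L = 1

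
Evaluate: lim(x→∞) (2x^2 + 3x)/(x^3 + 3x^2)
This is an ∞/∞ indeterminate form.

Apply L'Hôpital's rule: differentiate numerator and denominator separately.
  f(x) = 2·x^2 + 3·x   ⇒   f'(x) = 4·x + 3
  g(x) = x^3 + 3·x^2   ⇒   g'(x) = 3·x^2 + 6·x
  lim(x→∞) f'(x)/g'(x) = lim(x→∞) (4·x + 3)/(3·x^2 + 6·x)
  = 0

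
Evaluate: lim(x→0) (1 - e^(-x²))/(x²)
This is a 0/0 indeterminate form.

Apply L'Hôpital's rule: differentiate numerator and denominator separately.
  f(x) = 1 - e^(-x^2)   ⇒   f'(x) = 2·x·e^(-x^2)
  g(x) = x^2   ⇒   g'(x) = 2·x
  lim(x→0) f'(x)/g'(x) = lim(x→0) (2·x·e^(-x^2))/(2·x)
  = 1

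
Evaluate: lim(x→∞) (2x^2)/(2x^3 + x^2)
This is an ∞/∞ indeterminate form.

Apply L'Hôpital's rule: differentiate numerator and denominator separately.
  f(x) = 2·x^2   ⇒   f'(x) = 4·x
  g(x) = 2·x^3 + x^2   ⇒   g'(x) = 6·x^2 + 2·x
  lim(x→∞) f'(x)/g'(x) = lim(x→∞) (4·x)/(6·x^2 + 2·x)
  = 0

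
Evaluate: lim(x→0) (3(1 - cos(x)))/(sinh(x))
This is a 0/0 indeterminate form.

Apply L'Hôpital's rule: differentiate numerator and denominator separately.
  f(x) = 3 - 3·cos(x)   ⇒   f'(x) = 3·sin(x)
  g(x) = sinh(x)   ⇒   g'(x) = cosh(x)
  lim(x→0) f'(x)/g'(x) = lim(x→0) (3·sin(x))/(cosh(x))
  = 0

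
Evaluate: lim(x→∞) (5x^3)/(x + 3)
This is an ∞/∞ indeterminate form.

Apply L'Hôpital's rule: differentiate numerator and denominator separately.
  f(x) = 5·x^3   ⇒   f'(x) = 15·x^2
  g(x) = x + 3   ⇒   g'(x) = 1
  lim(x→∞) f'(x)/g'(x) = lim(x→∞) (15·x^2)/(1)
  = ∞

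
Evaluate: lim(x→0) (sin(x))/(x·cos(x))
This is a 0/0 indeterminate form.

Apply L'Hôpital's rule: differentiate numerator and denominator separately.
  f(x) = sin(x)   ⇒   f'(x) = cos(x)
  g(x) = x·cos(x)   ⇒   g'(x) = -x·sin(x) + cos(x)
  lim(x→0) f'(x)/g'(x) = lim(x→0) (cos(x))/(-x·sin(x) + cos(x))
  = 1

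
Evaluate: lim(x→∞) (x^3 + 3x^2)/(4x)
This is an ∞/∞ indeterminate form.

Apply L'Hôpital's rule: differentiate numerator and denominator separately.
  f(x) = x^3 + 3·x^2   ⇒   f'(x) = 3·x^2 + 6·x
  g(x) = 4·x   ⇒   g'(x) = 4
  lim(x→∞) f'(x)/g'(x) = lim(x→∞) (3·x^2 + 6·x)/(4)
  = ∞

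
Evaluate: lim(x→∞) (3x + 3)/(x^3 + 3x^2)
This is an ∞/∞ indeterminate form.

Apply L'Hôpital's rule: differentiate numerator and denominator separately.
  f(x) = 3·x + 3   ⇒   f'(x) = 3
  g(x) = x^3 + 3·x^2   ⇒   g'(x) = 3·x^2 + 6·x
  lim(x→∞) f'(x)/g'(x) = lim(x→∞) (3)/(3·x^2 + 6·x)
  = 0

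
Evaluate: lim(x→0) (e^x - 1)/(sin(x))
This is a 0/0 indeterminate form.

Apply L'Hôpital's rule: differentiate numerator and denominator separately.
  f(x) = e^(x) - 1   ⇒   f'(x) = e^(x)
  g(x) = sin(x)   ⇒   g'(x) = cos(x)
  lim(x→0) f'(x)/g'(x) = lim(x→0) (e^(x))/(cos(x))
  = 1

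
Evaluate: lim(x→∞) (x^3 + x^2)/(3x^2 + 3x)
This is an ∞/∞ indeterminate form.

Apply L'Hôpital's rule: differentiate numerator and denominator separately.
  f(x) = x^3 + x^2   ⇒   f'(x) = 3·x^2 + 2·x
  g(x) = 3·x^2 + 3·x   ⇒   g'(x) = 6·x + 3
  lim(x→∞) f'(x)/g'(x) = lim(x→∞) (3·x^2 + 2·x)/(6·x + 3)
  = ∞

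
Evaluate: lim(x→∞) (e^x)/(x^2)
This is an ∞/∞ indeterminate form.

Apply L'Hôpital's rule: differentiate numerator and denominator separately.
  f(x) = e^(x)   ⇒   f'(x) = e^(x)
  g(x) = x^2   ⇒   g'(x) = 2·x
  lim(x→∞) f'(x)/g'(x) = lim(x→∞) (e^(x))/(2·x)
  = ∞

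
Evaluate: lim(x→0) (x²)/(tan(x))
This is a 0/0 indeterminate form.

Apply L'Hôpital's rule: differentiate numerator and denominator separately.
  f(x) = x^2   ⇒   f'(x) = 2·x
  g(x) = tan(x)   ⇒   g'(x) = tan(x)^2 + 1
  lim(x→0) f'(x)/g'(x) = lim(x→0) (2·x)/(tan(x)^2 + 1)
  = 0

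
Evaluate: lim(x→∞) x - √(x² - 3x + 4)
This is an ∞-∞ indeterminate form.

Combine fractions or rationalize to convert ∞-∞ to 0/0 form:
  lim(x→∞) x - √(x² - 3x + 4) = 3/2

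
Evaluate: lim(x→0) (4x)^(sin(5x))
This is an exponential indeterminate form.

For exponential indeterminate forms, take the natural log:
  Let L = lim(x→0) (4x)^(sin(5x))
  Then ln(L) = lim(x→0) [exponent × ln(base)]
  Evaluate using L'Hôpital or standard limits, then exponentiate.
  L = 1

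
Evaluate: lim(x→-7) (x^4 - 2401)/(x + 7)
This is a standard limit.

Factor or rationalize the expression:
  lim(x→-7) (x^4 - 2401)/(x + 7) = -1372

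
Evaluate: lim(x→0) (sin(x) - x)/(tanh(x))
This is a 0/0 indeterminate form.

Apply L'Hôpital's rule: differentiate numerator and denominator separately.
  f(x) = -x + sin(x)   ⇒   f'(x) = cos(x) - 1
  g(x) = tanh(x)   ⇒   g'(x) = 1 - tanh(x)^2
  lim(x→0) f'(x)/g'(x) = lim(x→0) (cos(x) - 1)/(1 - tanh(x)^2)
  = 0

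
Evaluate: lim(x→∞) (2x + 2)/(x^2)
This is an ∞/∞ indeterminate form.

Apply L'Hôpital's rule: differentiate numerator and denominator separately.
  f(x) = 2·x + 2   ⇒   f'(x) = 2
  g(x) = x^2   ⇒   g'(x) = 2·x
  lim(x→∞) f'(x)/g'(x) = lim(x→∞) (2)/(2·x)
  = 0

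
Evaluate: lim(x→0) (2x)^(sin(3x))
This is an exponential indeterminate form.

For exponential indeterminate forms, take the natural log:
  Let L = lim(x→0) (2x)^(sin(3x))
  Then ln(L) = lim(x→0) [exponent × ln(base)]
  Evaluate using L'Hôpital or standard limits, then exponentiate.
  L = 1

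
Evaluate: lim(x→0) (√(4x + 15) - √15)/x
This is a standard limit.

Factor or rationalize the expression:
  lim(x→0) (√(4x + 15) - √15)/x = 2·sqrt(15)/15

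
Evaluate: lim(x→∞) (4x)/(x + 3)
This is an ∞/∞ indeterminate form.

Apply L'Hôpital's rule: differentiate numerator and denominator separately.
  f(x) = 4·x   ⇒   f'(x) = 4
  g(x) = x + 3   ⇒   g'(x) = 1
  lim(x→∞) f'(x)/g'(x) = lim(x→∞) (4)/(1)
  = 4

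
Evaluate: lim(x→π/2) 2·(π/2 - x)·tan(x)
This is a 0·∞ indeterminate form.

Rewrite 0·∞ as a quotient (0/0 or ∞/∞ form), then apply L'Hôpital's rule:
  lim(x→π/2) 2·(π/2 - x)·tan(x) = 2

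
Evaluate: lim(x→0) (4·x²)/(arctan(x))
This is a 0/0 indeterminate form.

Apply L'Hôpital's rule: differentiate numerator and denominator separately.
  f(x) = 4·x^2   ⇒   f'(x) = 8·x
  g(x) = atan(x)   ⇒   g'(x) = 1/(x^2 + 1)
  lim(x→0) f'(x)/g'(x) = lim(x→0) (8·x)/(1/(x^2 + 1))
  = 0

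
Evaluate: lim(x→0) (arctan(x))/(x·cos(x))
This is a 0/0 indeterminate form.

Apply L'Hôpital's rule: differentiate numerator and denominator separately.
  f(x) = atan(x)   ⇒   f'(x) = 1/(x^2 + 1)
  g(x) = x·cos(x)   ⇒   g'(x) = -x·sin(x) + cos(x)
  lim(x→0) f'(x)/g'(x) = lim(x→0) (1/(x^2 + 1))/(-x·sin(x) + cos(x))
  = 1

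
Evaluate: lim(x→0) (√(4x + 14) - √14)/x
This is a standard limit.

Factor or rationalize the expression:
  lim(x→0) (√(4x + 14) - √14)/x = sqrt(14)/7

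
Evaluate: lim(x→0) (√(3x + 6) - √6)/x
This is a standard limit.

Factor or rationalize the expression:
  lim(x→0) (√(3x + 6) - √6)/x = sqrt(6)/4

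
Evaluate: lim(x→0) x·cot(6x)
This is a 0·∞ indeterminate form.

Rewrite 0·∞ as a quotient (0/0 or ∞/∞ form), then apply L'Hôpital's rule:
  lim(x→0) x·cot(6x) = 1/6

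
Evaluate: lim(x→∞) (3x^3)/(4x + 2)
This is an ∞/∞ indeterminate form.

Apply L'Hôpital's rule: differentiate numerator and denominator separately.
  f(x) = 3·x^3   ⇒   f'(x) = 9·x^2
  g(x) = 4·x + 2   ⇒   g'(x) = 4
  lim(x→∞) f'(x)/g'(x) = lim(x→∞) (9·x^2)/(4)
  = ∞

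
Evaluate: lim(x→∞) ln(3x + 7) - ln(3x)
This is an ∞-∞ indeterminate form.

Combine fractions or rationalize to convert ∞-∞ to 0/0 form:
  lim(x→∞) ln(3x + 7) - ln(3x) = 0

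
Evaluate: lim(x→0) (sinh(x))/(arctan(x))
This is a 0/0 indeterminate form.

Apply L'Hôpital's rule: differentiate numerator and denominator separately.
  f(x) = sinh(x)   ⇒   f'(x) = cosh(x)
  g(x) = atan(x)   ⇒   g'(x) = 1/(x^2 + 1)
  lim(x→0) f'(x)/g'(x) = lim(x→0) (cosh(x))/(1/(x^2 + 1))
  = 1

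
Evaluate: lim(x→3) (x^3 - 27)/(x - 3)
This is a standard limit.

Factor or rationalize the expression:
  lim(x→3) (x^3 - 27)/(x - 3) = 27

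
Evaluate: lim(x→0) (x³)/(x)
This is a 0/0 indeterminate form.

Apply L'Hôpital's rule: differentiate numerator and denominator separately.
  f(x) = x^3   ⇒   f'(x) = 3·x^2
  g(x) = x   ⇒   g'(x) = 1
  lim(x→0) f'(x)/g'(x) = lim(x→0) (3·x^2)/(1)
  = 0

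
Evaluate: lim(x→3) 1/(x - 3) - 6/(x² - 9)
This is an ∞-∞ indeterminate form.

Combine fractions or rationalize to convert ∞-∞ to 0/0 form:
  lim(x→3) 1/(x - 3) - 6/(x² - 9) = 1/6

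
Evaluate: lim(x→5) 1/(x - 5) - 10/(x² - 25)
This is an ∞-∞ indeterminate form.

Combine fractions or rationalize to convert ∞-∞ to 0/0 form:
  lim(x→5) 1/(x - 5) - 10/(x² - 25) = 1/10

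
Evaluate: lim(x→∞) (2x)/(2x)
This is an ∞/∞ indeterminate form.

Apply L'Hôpital's rule: differentiate numerator and denominator separately.
  f(x) = 2·x   ⇒   f'(x) = 2
  g(x) = 2·x   ⇒   g'(x) = 2
  lim(x→∞) f'(x)/g'(x) = lim(x→∞) (2)/(2)
  = 1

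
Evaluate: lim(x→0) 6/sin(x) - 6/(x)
This is an ∞-∞ indeterminate form.

Combine fractions or rationalize to convert ∞-∞ to 0/0 form:
  lim(x→0) 6/sin(x) - 6/(x) = 0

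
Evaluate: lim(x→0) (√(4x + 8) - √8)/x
This is a standard limit.

Factor or rationalize the expression:
  lim(x→0) (√(4x + 8) - √8)/x = sqrt(2)/2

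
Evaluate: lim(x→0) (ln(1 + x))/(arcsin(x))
This is a 0/0 indeterminate form.

Apply L'Hôpital's rule: differentiate numerator and denominator separately.
  f(x) = ln(x + 1)   ⇒   f'(x) = 1/(x + 1)
  g(x) = asin(x)   ⇒   g'(x) = 1/sqrt(1 - x^2)
  lim(x→0) f'(x)/g'(x) = lim(x→0) (1/(x + 1))/(1/sqrt(1 - x^2))
  = 1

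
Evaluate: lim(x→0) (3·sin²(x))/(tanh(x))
This is a 0/0 indeterminate form.

Apply L'Hôpital's rule: differentiate numerator and denominator separately.
  f(x) = 3·sin(x)^2   ⇒   f'(x) = 6·sin(x)·cos(x)
  g(x) = tanh(x)   ⇒   g'(x) = 1 - tanh(x)^2
  lim(x→0) f'(x)/g'(x) = lim(x→0) (6·sin(x)·cos(x))/(1 - tanh(x)^2)
  = 0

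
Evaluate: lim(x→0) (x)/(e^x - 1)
This is a 0/0 indeterminate form.

Apply L'Hôpital's rule: differentiate numerator and denominator separately.
  f(x) = x   ⇒   f'(x) = 1
  g(x) = e^(x) - 1   ⇒   g'(x) = e^(x)
  lim(x→0) f'(x)/g'(x) = lim(x→0) (1)/(e^(x))
  = 1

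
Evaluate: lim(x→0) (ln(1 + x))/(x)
This is a 0/0 indeterminate form.

Apply L'Hôpital's rule: differentiate numerator and denominator separately.
  f(x) = ln(x + 1)   ⇒   f'(x) = 1/(x + 1)
  g(x) = x   ⇒   g'(x) = 1
  lim(x→0) f'(x)/g'(x) = lim(x→0) (1/(x + 1))/(1)
  = 1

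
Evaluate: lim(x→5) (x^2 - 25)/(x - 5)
This is a standard limit.

Factor or rationalize the expression:
  lim(x→5) (x^2 - 25)/(x - 5) = 10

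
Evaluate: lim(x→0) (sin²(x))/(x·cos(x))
This is a 0/0 indeterminate form.

Apply L'Hôpital's rule: differentiate numerator and denominator separately.
  f(x) = sin(x)^2   ⇒   f'(x) = 2·sin(x)·cos(x)
  g(x) = x·cos(x)   ⇒   g'(x) = -x·sin(x) + cos(x)
  lim(x→0) f'(x)/g'(x) = lim(x→0) (2·sin(x)·cos(x))/(-x·sin(x) + cos(x))
  = 0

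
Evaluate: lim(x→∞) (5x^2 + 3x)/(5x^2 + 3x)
This is an ∞/∞ indeterminate form.

Apply L'Hôpital's rule: differentiate numerator and denominator separately.
  f(x) = 5·x^2 + 3·x   ⇒   f'(x) = 10·x + 3
  g(x) = 5·x^2 + 3·x   ⇒   g'(x) = 10·x + 3
  lim(x→∞) f'(x)/g'(x) = lim(x→∞) (10·x + 3)/(10·x + 3)
  = 1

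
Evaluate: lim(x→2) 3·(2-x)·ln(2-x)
This is a 0·∞ indeterminate form.

Rewrite 0·∞ as a quotient (0/0 or ∞/∞ form), then apply L'Hôpital's rule:
  lim(x→2) 3·(2-x)·ln(2-x) = 0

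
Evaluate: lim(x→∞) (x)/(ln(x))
This is an ∞/∞ indeterminate form.

Apply L'Hôpital's rule: differentiate numerator and denominator separately.
  f(x) = x   ⇒   f'(x) = 1
  g(x) = ln(x)   ⇒   g'(x) = 1/x
  lim(x→∞) f'(x)/g'(x) = lim(x→∞) (1)/(1/x)
  = ∞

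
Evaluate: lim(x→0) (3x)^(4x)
This is an exponential indeterminate form.

For exponential indeterminate forms, take the natural log:
  Let L = lim(x→0) (3x)^(4x)
  Then ln(L) = lim(x→0) [exponent × ln(base)]
  Evaluate using L'Hôpital or standard limits, then exponentiate.
  L = 1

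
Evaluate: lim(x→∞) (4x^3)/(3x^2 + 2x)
This is an ∞/∞ indeterminate form.

Apply L'Hôpital's rule: differentiate numerator and denominator separately.
  f(x) = 4·x^3   ⇒   f'(x) = 12·x^2
  g(x) = 3·x^2 + 2·x   ⇒   g'(x) = 6·x + 2
  lim(x→∞) f'(x)/g'(x) = lim(x→∞) (12·x^2)/(6·x + 2)
  = ∞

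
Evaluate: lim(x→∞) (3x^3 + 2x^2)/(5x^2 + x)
This is an ∞/∞ indeterminate form.

Apply L'Hôpital's rule: differentiate numerator and denominator separately.
  f(x) = 3·x^3 + 2·x^2   ⇒   f'(x) = 9·x^2 + 4·x
  g(x) = 5·x^2 + x   ⇒   g'(x) = 10·x + 1
  lim(x→∞) f'(x)/g'(x) = lim(x→∞) (9·x^2 + 4·x)/(10·x + 1)
  = ∞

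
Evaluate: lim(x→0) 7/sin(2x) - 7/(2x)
This is an ∞-∞ indeterminate form.

Combine fractions or rationalize to convert ∞-∞ to 0/0 form:
  lim(x→0) 7/sin(2x) - 7/(2x) = 0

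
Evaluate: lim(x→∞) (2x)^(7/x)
This is an exponential indeterminate form.

For exponential indeterminate forms, take the natural log:
  Let L = lim(x→∞) (2x)^(7/x)
  Then ln(L) = lim(x→∞) [exponent × ln(base)]
  Evaluate using L'Hôpital or standard limits, then exponentiate.
  L = 1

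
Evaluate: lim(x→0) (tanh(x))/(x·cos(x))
This is a 0/0 indeterminate form.

Apply L'Hôpital's rule: differentiate numerator and denominator separately.
  f(x) = tanh(x)   ⇒   f'(x) = 1 - tanh(x)^2
  g(x) = x·cos(x)   ⇒   g'(x) = -x·sin(x) + cos(x)
  lim(x→0) f'(x)/g'(x) = lim(x→0) (1 - tanh(x)^2)/(-x·sin(x) + cos(x))
  = 1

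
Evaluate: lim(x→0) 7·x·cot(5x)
This is a 0·∞ indeterminate form.

Rewrite 0·∞ as a quotient (0/0 or ∞/∞ form), then apply L'Hôpital's rule:
  lim(x→0) 7·x·cot(5x) = 7/5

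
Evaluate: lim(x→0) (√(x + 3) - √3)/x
This is a standard limit.

Factor or rationalize the expression:
  lim(x→0) (√(x + 3) - √3)/x = sqrt(3)/6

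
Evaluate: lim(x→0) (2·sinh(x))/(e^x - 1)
This is a 0/0 indeterminate form.

Apply L'Hôpital's rule: differentiate numerator and denominator separately.
  f(x) = 2·sinh(x)   ⇒   f'(x) = 2·cosh(x)
  g(x) = e^(x) - 1   ⇒   g'(x) = e^(x)
  lim(x→0) f'(x)/g'(x) = lim(x→0) (2·cosh(x))/(e^(x))
  = 2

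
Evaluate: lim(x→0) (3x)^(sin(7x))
This is an exponential indeterminate form.

For exponential indeterminate forms, take the natural log:
  Let L = lim(x→0) (3x)^(sin(7x))
  Then ln(L) = lim(x→0) [exponent × ln(base)]
  Evaluate using L'Hôpital or standard limits, then exponentiate.
  L = 1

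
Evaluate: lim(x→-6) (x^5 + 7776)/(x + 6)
This is a standard limit.

Factor or rationalize the expression:
  lim(x→-6) (x^5 + 7776)/(x + 6) = 6480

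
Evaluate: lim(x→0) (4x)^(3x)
This is an exponential indeterminate form.

For exponential indeterminate forms, take the natural log:
  Let L = lim(x→0) (4x)^(3x)
  Then ln(L) = lim(x→0) [exponent × ln(base)]
  Evaluate using L'Hôpital or standard limits, then exponentiate.
  L = 1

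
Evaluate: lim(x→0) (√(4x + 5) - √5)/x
This is a standard limit.

Factor or rationalize the expression:
  lim(x→0) (√(4x + 5) - √5)/x = 2·sqrt(5)/5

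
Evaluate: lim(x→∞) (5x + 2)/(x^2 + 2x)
This is an ∞/∞ indeterminate form.

Apply L'Hôpital's rule: differentiate numerator and denominator separately.
  f(x) = 5·x + 2   ⇒   f'(x) = 5
  g(x) = x^2 + 2·x   ⇒   g'(x) = 2·x + 2
  lim(x→∞) f'(x)/g'(x) = lim(x→∞) (5)/(2·x + 2)
  = 0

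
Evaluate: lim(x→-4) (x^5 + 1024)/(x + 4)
This is a standard limit.

Factor or rationalize the expression:
  lim(x→-4) (x^5 + 1024)/(x + 4) = 1280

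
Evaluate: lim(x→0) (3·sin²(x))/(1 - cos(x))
This is a 0/0 indeterminate form.

Apply L'Hôpital's rule: differentiate numerator and denominator separately.
  f(x) = 3·sin(x)^2   ⇒   f'(x) = 6·sin(x)·cos(x)
  g(x) = 1 - cos(x)   ⇒   g'(x) = sin(x)
  lim(x→0) f'(x)/g'(x) = lim(x→0) (6·sin(x)·cos(x))/(sin(x))
  = 6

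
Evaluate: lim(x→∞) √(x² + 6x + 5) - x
This is an ∞-∞ indeterminate form.

Combine fractions or rationalize to convert ∞-∞ to 0/0 form:
  lim(x→∞) √(x² + 6x + 5) - x = 3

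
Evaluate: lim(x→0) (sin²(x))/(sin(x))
This is a 0/0 indeterminate form.

Apply L'Hôpital's rule: differentiate numerator and denominator separately.
  f(x) = sin(x)^2   ⇒   f'(x) = 2·sin(x)·cos(x)
  g(x) = sin(x)   ⇒   g'(x) = cos(x)
  lim(x→0) f'(x)/g'(x) = lim(x→0) (2·sin(x)·cos(x))/(cos(x))
  = 0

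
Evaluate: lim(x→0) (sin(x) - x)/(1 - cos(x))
This is a 0/0 indeterminate form.

Apply L'Hôpital's rule: differentiate numerator and denominator separately.
  f(x) = -x + sin(x)   ⇒   f'(x) = cos(x) - 1
  g(x) = 1 - cos(x)   ⇒   g'(x) = sin(x)
  lim(x→0) f'(x)/g'(x) = lim(x→0) (cos(x) - 1)/(sin(x))
  = 0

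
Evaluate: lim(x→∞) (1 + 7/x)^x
This is an exponential indeterminate form.

For exponential indeterminate forms, take the natural log:
  Let L = lim(x→∞) (1 + 7/x)^x
  Then ln(L) = lim(x→∞) [exponent × ln(base)]
  Evaluate using L'Hôpital or standard limits, then exponentiate.
  L = e^(7)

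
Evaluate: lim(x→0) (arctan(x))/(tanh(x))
This is a 0/0 indeterminate form.

Apply L'Hôpital's rule: differentiate numerator and denominator separately.
  f(x) = atan(x)   ⇒   f'(x) = 1/(x^2 + 1)
  g(x) = tanh(x)   ⇒   g'(x) = 1 - tanh(x)^2
  lim(x→0) f'(x)/g'(x) = lim(x→0) (1/(x^2 + 1))/(1 - tanh(x)^2)
  = 1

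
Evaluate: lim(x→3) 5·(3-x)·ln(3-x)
This is a 0·∞ indeterminate form.

Rewrite 0·∞ as a quotient (0/0 or ∞/∞ form), then apply L'Hôpital's rule:
  lim(x→3) 5·(3-x)·ln(3-x) = 0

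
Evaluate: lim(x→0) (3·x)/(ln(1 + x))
This is a 0/0 indeterminate form.

Apply L'Hôpital's rule: differentiate numerator and denominator separately.
  f(x) = 3·x   ⇒   f'(x) = 3
  g(x) = ln(x + 1)   ⇒   g'(x) = 1/(x + 1)
  lim(x→0) f'(x)/g'(x) = lim(x→0) (3)/(1/(x + 1))
  = 3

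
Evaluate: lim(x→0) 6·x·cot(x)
This is a 0·∞ indeterminate form.

Rewrite 0·∞ as a quotient (0/0 or ∞/∞ form), then apply L'Hôpital's rule:
  lim(x→0) 6·x·cot(x) = 6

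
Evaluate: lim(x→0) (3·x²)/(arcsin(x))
This is a 0/0 indeterminate form.

Apply L'Hôpital's rule: differentiate numerator and denominator separately.
  f(x) = 3·x^2   ⇒   f'(x) = 6·x
  g(x) = asin(x)   ⇒   g'(x) = 1/sqrt(1 - x^2)
  lim(x→0) f'(x)/g'(x) = lim(x→0) (6·x)/(1/sqrt(1 - x^2))
  = 0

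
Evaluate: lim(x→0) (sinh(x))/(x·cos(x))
This is a 0/0 indeterminate form.

Apply L'Hôpital's rule: differentiate numerator and denominator separately.
  f(x) = sinh(x)   ⇒   f'(x) = cosh(x)
  g(x) = x·cos(x)   ⇒   g'(x) = -x·sin(x) + cos(x)
  lim(x→0) f'(x)/g'(x) = lim(x→0) (cosh(x))/(-x·sin(x) + cos(x))
  = 1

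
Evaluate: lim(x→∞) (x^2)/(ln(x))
This is an ∞/∞ indeterminate form.

Apply L'Hôpital's rule: differentiate numerator and denominator separately.
  f(x) = x^2   ⇒   f'(x) = 2·x
  g(x) = ln(x)   ⇒   g'(x) = 1/x
  lim(x→∞) f'(x)/g'(x) = lim(x→∞) (2·x)/(1/x)
  = ∞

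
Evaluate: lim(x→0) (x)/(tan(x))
This is a 0/0 indeterminate form.

Apply L'Hôpital's rule: differentiate numerator and denominator separately.
  f(x) = x   ⇒   f'(x) = 1
  g(x) = tan(x)   ⇒   g'(x) = tan(x)^2 + 1
  lim(x→0) f'(x)/g'(x) = lim(x→0) (1)/(tan(x)^2 + 1)
  = 1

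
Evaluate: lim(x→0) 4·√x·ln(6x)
This is a 0·∞ indeterminate form.

Rewrite 0·∞ as a quotient (0/0 or ∞/∞ form), then apply L'Hôpital's rule:
  lim(x→0) 4·√x·ln(6x) = 0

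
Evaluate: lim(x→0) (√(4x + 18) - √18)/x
This is a standard limit.

Factor or rationalize the expression:
  lim(x→0) (√(4x + 18) - √18)/x = sqrt(2)/3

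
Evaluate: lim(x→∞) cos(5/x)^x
This is an exponential indeterminate form.

For exponential indeterminate forms, take the natural log:
  Let L = lim(x→∞) cos(5/x)^x
  Then ln(L) = lim(x→∞) [exponent × ln(base)]
  Evaluate using L'Hôpital or standard limits, then exponentiate.
  L = 1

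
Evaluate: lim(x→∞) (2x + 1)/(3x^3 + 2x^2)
This is an ∞/∞ indeterminate form.

Apply L'Hôpital's rule: differentiate numerator and denominator separately.
  f(x) = 2·x + 1   ⇒   f'(x) = 2
  g(x) = 3·x^3 + 2·x^2   ⇒   g'(x) = 9·x^2 + 4·x
  lim(x→∞) f'(x)/g'(x) = lim(x→∞) (2)/(9·x^2 + 4·x)
  = 0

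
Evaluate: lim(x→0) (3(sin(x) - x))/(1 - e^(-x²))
This is a 0/0 indeterminate form.

Apply L'Hôpital's rule: differentiate numerator and denominator separately.
  f(x) = -3·x + 3·sin(x)   ⇒   f'(x) = 3·cos(x) - 3
  g(x) = 1 - e^(-x^2)   ⇒   g'(x) = 2·x·e^(-x^2)
  lim(x→0) f'(x)/g'(x) = lim(x→0) (3·cos(x) - 3)/(2·x·e^(-x^2))
  = 0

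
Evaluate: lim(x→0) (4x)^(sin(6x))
This is an exponential indeterminate form.

For exponential indeterminate forms, take the natural log:
  Let L = lim(x→0) (4x)^(sin(6x))
  Then ln(L) = lim(x→0) [exponent × ln(base)]
  Evaluate using L'Hôpital or standard limits, then exponentiate.
  L = 1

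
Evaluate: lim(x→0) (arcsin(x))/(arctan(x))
This is a 0/0 indeterminate form.

Apply L'Hôpital's rule: differentiate numerator and denominator separately.
  f(x) = asin(x)   ⇒   f'(x) = 1/sqrt(1 - x^2)
  g(x) = atan(x)   ⇒   g'(x) = 1/(x^2 + 1)
  lim(x→0) f'(x)/g'(x) = lim(x→0) (1/sqrt(1 - x^2))/(1/(x^2 + 1))
  = 1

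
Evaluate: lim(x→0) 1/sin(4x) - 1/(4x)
This is an ∞-∞ indeterminate form.

Combine fractions or rationalize to convert ∞-∞ to 0/0 form:
  lim(x→0) 1/sin(4x) - 1/(4x) = 0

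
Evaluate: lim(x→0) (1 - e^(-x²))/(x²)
This is a 0/0 indeterminate form.

Apply L'Hôpital's rule: differentiate numerator and denominator separately.
  f(x) = 1 - e^(-x^2)   ⇒   f'(x) = 2·x·e^(-x^2)
  g(x) = x^2   ⇒   g'(x) = 2·x
  lim(x→0) f'(x)/g'(x) = lim(x→0) (2·x·e^(-x^2))/(2·x)
  = 1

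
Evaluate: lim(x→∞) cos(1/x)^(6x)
This is an exponential indeterminate form.

For exponential indeterminate forms, take the natural log:
  Let L = lim(x→∞) cos(1/x)^(6x)
  Then ln(L) = lim(x→∞) [exponent × ln(base)]
  Evaluate using L'Hôpital or standard limits, then exponentiate.
  L = 1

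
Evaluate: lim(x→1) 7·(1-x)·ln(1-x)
This is a 0·∞ indeterminate form.

Rewrite 0·∞ as a quotient (0/0 or ∞/∞ form), then apply L'Hôpital's rule:
  lim(x→1) 7·(1-x)·ln(1-x) = 0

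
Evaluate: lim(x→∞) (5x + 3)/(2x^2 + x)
This is an ∞/∞ indeterminate form.

Apply L'Hôpital's rule: differentiate numerator and denominator separately.
  f(x) = 5·x + 3   ⇒   f'(x) = 5
  g(x) = 2·x^2 + x   ⇒   g'(x) = 4·x + 1
  lim(x→∞) f'(x)/g'(x) = lim(x→∞) (5)/(4·x + 1)
  = 0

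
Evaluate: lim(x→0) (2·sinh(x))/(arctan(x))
This is a 0/0 indeterminate form.

Apply L'Hôpital's rule: differentiate numerator and denominator separately.
  f(x) = 2·sinh(x)   ⇒   f'(x) = 2·cosh(x)
  g(x) = atan(x)   ⇒   g'(x) = 1/(x^2 + 1)
  lim(x→0) f'(x)/g'(x) = lim(x→0) (2·cosh(x))/(1/(x^2 + 1))
  = 2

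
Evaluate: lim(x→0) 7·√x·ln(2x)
This is a 0·∞ indeterminate form.

Rewrite 0·∞ as a quotient (0/0 or ∞/∞ form), then apply L'Hôpital's rule:
  lim(x→0) 7·√x·ln(2x) = 0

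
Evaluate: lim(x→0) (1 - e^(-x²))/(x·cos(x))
This is a 0/0 indeterminate form.

Apply L'Hôpital's rule: differentiate numerator and denominator separately.
  f(x) = 1 - e^(-x^2)   ⇒   f'(x) = 2·x·e^(-x^2)
  g(x) = x·cos(x)   ⇒   g'(x) = -x·sin(x) + cos(x)
  lim(x→0) f'(x)/g'(x) = lim(x→0) (2·x·e^(-x^2))/(-x·sin(x) + cos(x))
  = 0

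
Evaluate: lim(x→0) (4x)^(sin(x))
This is an exponential indeterminate form.

For exponential indeterminate forms, take the natural log:
  Let L = lim(x→0) (4x)^(sin(x))
  Then ln(L) = lim(x→0) [exponent × ln(base)]
  Evaluate using L'Hôpital or standard limits, then exponentiate.
  L = 1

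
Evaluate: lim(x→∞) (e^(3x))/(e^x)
This is an ∞/∞ indeterminate form.

Apply L'Hôpital's rule: differentiate numerator and denominator separately.
  f(x) = e^(3·x)   ⇒   f'(x) = 3·e^(3·x)
  g(x) = e^(x)   ⇒   g'(x) = e^(x)
  lim(x→∞) f'(x)/g'(x) = lim(x→∞) (3·e^(3·x))/(e^(x))
  = ∞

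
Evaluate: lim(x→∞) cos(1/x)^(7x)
This is an exponential indeterminate form.

For exponential indeterminate forms, take the natural log:
  Let L = lim(x→∞) cos(1/x)^(7x)
  Then ln(L) = lim(x→∞) [exponent × ln(base)]
  Evaluate using L'Hôpital or standard limits, then exponentiate.
  L = 1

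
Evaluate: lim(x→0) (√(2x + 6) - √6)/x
This is a standard limit.

Factor or rationalize the expression:
  lim(x→0) (√(2x + 6) - √6)/x = sqrt(6)/6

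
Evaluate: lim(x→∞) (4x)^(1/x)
This is an exponential indeterminate form.

For exponential indeterminate forms, take the natural log:
  Let L = lim(x→∞) (4x)^(1/x)
  Then ln(L) = lim(x→∞) [exponent × ln(base)]
  Evaluate using L'Hôpital or standard limits, then exponentiate.
  L = 1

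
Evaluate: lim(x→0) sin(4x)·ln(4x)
This is a 0·∞ indeterminate form.

Rewrite 0·∞ as a quotient (0/0 or ∞/∞ form), then apply L'Hôpital's rule:
  lim(x→0) sin(4x)·ln(4x) = 0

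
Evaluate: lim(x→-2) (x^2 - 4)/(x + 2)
This is a standard limit.

Factor or rationalize the expression:
  lim(x→-2) (x^2 - 4)/(x + 2) = -4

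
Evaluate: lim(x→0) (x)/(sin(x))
This is a 0/0 indeterminate form.

Apply L'Hôpital's rule: differentiate numerator and denominator separately.
  f(x) = x   ⇒   f'(x) = 1
  g(x) = sin(x)   ⇒   g'(x) = cos(x)
  lim(x→0) f'(x)/g'(x) = lim(x→0) (1)/(cos(x))
  = 1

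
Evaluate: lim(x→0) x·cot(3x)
This is a 0·∞ indeterminate form.

Rewrite 0·∞ as a quotient (0/0 or ∞/∞ form), then apply L'Hôpital's rule:
  lim(x→0) x·cot(3x) = 1/3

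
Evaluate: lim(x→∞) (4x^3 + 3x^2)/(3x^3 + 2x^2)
This is an ∞/∞ indeterminate form.

Apply L'Hôpital's rule: differentiate numerator and denominator separately.
  f(x) = 4·x^3 + 3·x^2   ⇒   f'(x) = 12·x^2 + 6·x
  g(x) = 3·x^3 + 2·x^2   ⇒   g'(x) = 9·x^2 + 4·x
  lim(x→∞) f'(x)/g'(x) = lim(x→∞) (12·x^2 + 6·x)/(9·x^2 + 4·x)
  = 4/3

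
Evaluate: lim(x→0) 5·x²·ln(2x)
This is a 0·∞ indeterminate form.

Rewrite 0·∞ as a quotient (0/0 or ∞/∞ form), then apply L'Hôpital's rule:
  lim(x→0) 5·x²·ln(2x) = 0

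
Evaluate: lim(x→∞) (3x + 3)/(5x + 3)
This is an ∞/∞ indeterminate form.

Apply L'Hôpital's rule: differentiate numerator and denominator separately.
  f(x) = 3·x + 3   ⇒   f'(x) = 3
  g(x) = 5·x + 3   ⇒   g'(x) = 5
  lim(x→∞) f'(x)/g'(x) = lim(x→∞) (3)/(5)
  = 3/5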